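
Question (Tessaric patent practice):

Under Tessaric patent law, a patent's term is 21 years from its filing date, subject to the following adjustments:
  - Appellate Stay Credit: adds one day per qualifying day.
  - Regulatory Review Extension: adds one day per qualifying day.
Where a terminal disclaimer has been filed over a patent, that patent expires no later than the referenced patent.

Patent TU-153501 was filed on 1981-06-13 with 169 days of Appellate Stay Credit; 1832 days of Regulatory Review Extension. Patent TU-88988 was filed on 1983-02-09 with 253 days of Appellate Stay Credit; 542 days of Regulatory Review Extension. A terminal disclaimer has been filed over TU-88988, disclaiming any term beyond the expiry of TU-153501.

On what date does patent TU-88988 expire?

2006-04-14

Natural term of TU-88988:
  Base: filing + 21 years → 9 February 2004.
  Appellate Stay Credit: +253 days → 19 October 2004.
  Regulatory Review Extension: +542 days → 14 April 2006.
Expiry of referenced patent TU-153501:
  Base: filing + 21 years → 13 June 2002.
  Appellate Stay Credit: +169 days → 29 November 2002.
  Regulatory Review Extension: +1832 days → 5 December 2007.
Terminal disclaimer: TU-88988 expires on the earlier of 14 April 2006 and 5 December 2007.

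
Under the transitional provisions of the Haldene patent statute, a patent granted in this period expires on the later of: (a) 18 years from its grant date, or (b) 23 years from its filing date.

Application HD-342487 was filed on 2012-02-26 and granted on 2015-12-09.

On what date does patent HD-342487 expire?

(a) grant + 18 years → 9 December 2033.
(b) filing + 23 years → 26 February 2035.
Later of the two: 26 February 2035.

February 26, 2035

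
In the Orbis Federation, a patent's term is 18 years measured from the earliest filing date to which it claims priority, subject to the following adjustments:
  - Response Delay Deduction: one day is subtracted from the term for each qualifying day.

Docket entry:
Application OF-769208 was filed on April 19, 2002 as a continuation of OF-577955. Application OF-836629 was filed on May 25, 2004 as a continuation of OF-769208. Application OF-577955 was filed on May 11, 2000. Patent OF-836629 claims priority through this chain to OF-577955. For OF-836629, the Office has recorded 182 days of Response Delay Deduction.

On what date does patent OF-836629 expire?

Earliest priority filing: 11 May 2000.
Base term: 11 May 2000 + 18 years → 11 May 2018.
Response Delay Deduction: −182 days → 10 November 2017.

2017-11-10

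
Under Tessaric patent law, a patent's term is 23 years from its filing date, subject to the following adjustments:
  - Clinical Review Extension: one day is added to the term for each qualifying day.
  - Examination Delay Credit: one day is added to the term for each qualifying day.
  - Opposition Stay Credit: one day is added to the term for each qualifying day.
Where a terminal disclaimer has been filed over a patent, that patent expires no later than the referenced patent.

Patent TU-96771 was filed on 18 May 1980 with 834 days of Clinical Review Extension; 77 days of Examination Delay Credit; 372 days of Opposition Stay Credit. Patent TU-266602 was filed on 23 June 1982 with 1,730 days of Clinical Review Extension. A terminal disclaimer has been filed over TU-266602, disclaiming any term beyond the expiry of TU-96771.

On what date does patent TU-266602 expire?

November 21, 2006

Natural term of TU-266602:
  Base: filing + 23 years → 23 June 2005.
  Clinical Review Extension: +1730 days → 19 March 2010.
Expiry of referenced patent TU-96771:
  Base: filing + 23 years → 18 May 2003.
  Clinical Review Extension: +834 days → 29 August 2005.
  Examination Delay Credit: +77 days → 14 November 2005.
  Opposition Stay Credit: +372 days → 21 November 2006.
Terminal disclaimer: TU-266602 expires on the earlier of 19 March 2010 and 21 November 2006.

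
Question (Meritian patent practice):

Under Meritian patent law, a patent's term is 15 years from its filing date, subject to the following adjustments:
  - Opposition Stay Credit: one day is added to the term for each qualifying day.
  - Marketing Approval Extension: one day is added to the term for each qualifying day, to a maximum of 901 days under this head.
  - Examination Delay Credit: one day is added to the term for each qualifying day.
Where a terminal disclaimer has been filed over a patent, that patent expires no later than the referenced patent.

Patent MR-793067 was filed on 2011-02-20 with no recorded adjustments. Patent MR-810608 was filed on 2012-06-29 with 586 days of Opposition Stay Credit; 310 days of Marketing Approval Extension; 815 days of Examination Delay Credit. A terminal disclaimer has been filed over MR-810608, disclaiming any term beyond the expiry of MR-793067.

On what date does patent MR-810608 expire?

2026-02-20

Natural term of MR-810608:
  Base: filing + 15 years → 29 June 2027.
  Opposition Stay Credit: +586 days → 4 February 2029.
  Marketing Approval Extension: 310 days (within the 901-day cap) → +310 days → 11 December 2029.
  Examination Delay Credit: +815 days → 5 March 2032.
Expiry of referenced patent MR-793067:
  Base: filing + 15 years → 20 February 2026.
Terminal disclaimer: MR-810608 expires on the earlier of 5 March 2032 and 20 February 2026.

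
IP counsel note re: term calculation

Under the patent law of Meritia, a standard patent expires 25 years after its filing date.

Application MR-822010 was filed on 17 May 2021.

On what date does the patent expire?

2046-05-17

Filing date + 25 years → 17 May 2046.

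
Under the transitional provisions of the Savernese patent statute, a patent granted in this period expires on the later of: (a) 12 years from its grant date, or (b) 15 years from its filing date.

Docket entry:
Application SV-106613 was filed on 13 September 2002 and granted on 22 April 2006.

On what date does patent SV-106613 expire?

(a) grant + 12 years → 22 April 2018.
(b) filing + 15 years → 13 September 2017.
Later of the two: 22 April 2018.

2018-04-22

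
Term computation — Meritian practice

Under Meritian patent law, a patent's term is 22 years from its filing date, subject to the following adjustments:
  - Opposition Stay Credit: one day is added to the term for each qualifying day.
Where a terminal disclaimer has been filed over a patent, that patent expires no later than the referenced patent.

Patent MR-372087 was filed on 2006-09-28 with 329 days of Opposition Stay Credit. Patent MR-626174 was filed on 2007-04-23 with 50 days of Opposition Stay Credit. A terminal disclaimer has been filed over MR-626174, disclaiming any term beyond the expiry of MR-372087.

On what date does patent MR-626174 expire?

2029-06-12

Natural term of MR-626174:
  Base: filing + 22 years → 23 April 2029.
  Opposition Stay Credit: +50 days → 12 June 2029.
Expiry of referenced patent MR-372087:
  Base: filing + 22 years → 28 September 2028.
  Opposition Stay Credit: +329 days → 23 August 2029.
Terminal disclaimer: MR-626174 expires on the earlier of 12 June 2029 and 23 August 2029.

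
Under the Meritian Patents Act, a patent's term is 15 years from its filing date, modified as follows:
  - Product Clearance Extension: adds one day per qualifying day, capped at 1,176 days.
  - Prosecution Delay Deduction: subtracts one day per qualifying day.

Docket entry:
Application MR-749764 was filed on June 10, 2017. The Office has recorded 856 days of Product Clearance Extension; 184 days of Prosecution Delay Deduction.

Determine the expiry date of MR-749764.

2034-04-13

Base term: filing date + 15 years → 10 June 2032.
Product Clearance Extension: 856 days (within the 1176-day cap) → +856 days → 14 October 2034.
Prosecution Delay Deduction: −184 days → 13 April 2034.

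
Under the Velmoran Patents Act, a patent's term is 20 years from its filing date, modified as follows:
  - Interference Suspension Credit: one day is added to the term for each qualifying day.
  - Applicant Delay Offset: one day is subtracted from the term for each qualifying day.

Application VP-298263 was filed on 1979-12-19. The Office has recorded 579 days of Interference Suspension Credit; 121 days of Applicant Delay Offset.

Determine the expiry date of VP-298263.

Base term: filing date + 20 years → 19 December 1999.
Interference Suspension Credit: +579 days → 20 July 2001.
Applicant Delay Offset: −121 days → 21 March 2001.

March 21, 2001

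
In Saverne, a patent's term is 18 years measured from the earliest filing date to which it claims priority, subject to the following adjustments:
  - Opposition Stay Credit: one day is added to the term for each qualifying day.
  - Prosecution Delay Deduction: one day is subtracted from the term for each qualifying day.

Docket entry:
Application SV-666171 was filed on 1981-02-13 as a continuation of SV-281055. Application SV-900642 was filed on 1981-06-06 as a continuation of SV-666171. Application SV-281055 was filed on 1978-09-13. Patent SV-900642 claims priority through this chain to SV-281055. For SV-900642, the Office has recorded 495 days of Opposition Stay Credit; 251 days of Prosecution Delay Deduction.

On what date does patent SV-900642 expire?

May 15, 1997

Earliest priority filing: 13 September 1978.
Base term: 13 September 1978 + 18 years → 13 September 1996.
Opposition Stay Credit: +495 days → 21 January 1998.
Prosecution Delay Deduction: −251 days → 15 May 1997.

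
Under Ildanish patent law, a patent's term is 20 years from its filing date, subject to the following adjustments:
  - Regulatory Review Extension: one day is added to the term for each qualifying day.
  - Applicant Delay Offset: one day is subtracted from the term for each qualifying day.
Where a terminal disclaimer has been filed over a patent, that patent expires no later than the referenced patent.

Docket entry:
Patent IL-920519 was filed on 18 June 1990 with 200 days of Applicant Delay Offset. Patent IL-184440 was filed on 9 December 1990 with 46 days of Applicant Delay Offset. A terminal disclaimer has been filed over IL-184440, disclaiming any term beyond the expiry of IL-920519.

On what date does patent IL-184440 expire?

Natural term of IL-184440:
  Base: filing + 20 years → 9 December 2010.
  Applicant Delay Offset: −46 days → 24 October 2010.
Expiry of referenced patent IL-920519:
  Base: filing + 20 years → 18 June 2010.
  Applicant Delay Offset: −200 days → 30 November 2009.
Terminal disclaimer: IL-184440 expires on the earlier of 24 October 2010 and 30 November 2009.

November 30, 2009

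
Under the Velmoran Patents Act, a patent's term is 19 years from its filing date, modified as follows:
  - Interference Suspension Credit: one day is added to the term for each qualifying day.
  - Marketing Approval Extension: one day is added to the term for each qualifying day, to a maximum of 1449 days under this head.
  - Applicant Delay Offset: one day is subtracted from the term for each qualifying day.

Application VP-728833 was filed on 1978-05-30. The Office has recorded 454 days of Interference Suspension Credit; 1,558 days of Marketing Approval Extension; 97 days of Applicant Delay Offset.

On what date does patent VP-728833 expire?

May 10, 2002

Base term: filing date + 19 years → 30 May 1997.
Interference Suspension Credit: +454 days → 27 August 1998.
Marketing Approval Extension: 1558 days claimed exceeds the 1449-day cap, so +1449 days → 15 August 2002.
Applicant Delay Offset: −97 days → 10 May 2002.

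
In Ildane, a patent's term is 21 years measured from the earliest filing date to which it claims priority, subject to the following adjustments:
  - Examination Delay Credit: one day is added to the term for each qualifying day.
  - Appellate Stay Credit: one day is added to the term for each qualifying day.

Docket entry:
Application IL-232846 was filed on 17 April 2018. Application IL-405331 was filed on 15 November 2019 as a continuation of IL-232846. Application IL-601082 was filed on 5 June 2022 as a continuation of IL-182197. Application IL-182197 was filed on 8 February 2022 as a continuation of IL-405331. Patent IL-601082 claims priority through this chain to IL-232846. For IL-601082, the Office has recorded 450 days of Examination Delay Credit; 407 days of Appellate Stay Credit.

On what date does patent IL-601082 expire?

August 21, 2041

Earliest priority filing: 17 April 2018.
Base term: 17 April 2018 + 21 years → 17 April 2039.
Examination Delay Credit: +450 days → 10 July 2040.
Appellate Stay Credit: +407 days → 21 August 2041.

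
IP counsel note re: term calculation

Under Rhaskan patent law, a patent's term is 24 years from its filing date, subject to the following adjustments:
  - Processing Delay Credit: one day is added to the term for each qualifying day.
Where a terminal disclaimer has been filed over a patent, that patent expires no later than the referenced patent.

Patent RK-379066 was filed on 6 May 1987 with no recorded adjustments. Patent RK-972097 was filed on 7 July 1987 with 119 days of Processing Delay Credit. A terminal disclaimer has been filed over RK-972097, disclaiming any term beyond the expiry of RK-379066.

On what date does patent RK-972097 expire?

2011-05-06

Natural term of RK-972097:
  Base: filing + 24 years → 7 July 2011.
  Processing Delay Credit: +119 days → 3 November 2011.
Expiry of referenced patent RK-379066:
  Base: filing + 24 years → 6 May 2011.
Terminal disclaimer: RK-972097 expires on the earlier of 3 November 2011 and 6 May 2011.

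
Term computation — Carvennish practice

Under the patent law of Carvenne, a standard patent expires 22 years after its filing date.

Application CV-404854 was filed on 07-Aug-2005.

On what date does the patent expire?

2027-08-07

Filing date + 22 years → 7 August 2027.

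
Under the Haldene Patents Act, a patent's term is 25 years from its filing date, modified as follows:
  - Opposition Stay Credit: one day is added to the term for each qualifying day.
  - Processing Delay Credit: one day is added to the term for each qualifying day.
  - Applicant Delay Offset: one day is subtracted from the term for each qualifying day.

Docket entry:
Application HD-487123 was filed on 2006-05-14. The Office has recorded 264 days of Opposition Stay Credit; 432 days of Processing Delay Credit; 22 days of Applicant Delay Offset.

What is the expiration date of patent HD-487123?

Base term: filing date + 25 years → 14 May 2031.
Opposition Stay Credit: +264 days → 2 February 2032.
Processing Delay Credit: +432 days → 9 April 2033.
Applicant Delay Offset: −22 days → 18 March 2033.

2033-03-18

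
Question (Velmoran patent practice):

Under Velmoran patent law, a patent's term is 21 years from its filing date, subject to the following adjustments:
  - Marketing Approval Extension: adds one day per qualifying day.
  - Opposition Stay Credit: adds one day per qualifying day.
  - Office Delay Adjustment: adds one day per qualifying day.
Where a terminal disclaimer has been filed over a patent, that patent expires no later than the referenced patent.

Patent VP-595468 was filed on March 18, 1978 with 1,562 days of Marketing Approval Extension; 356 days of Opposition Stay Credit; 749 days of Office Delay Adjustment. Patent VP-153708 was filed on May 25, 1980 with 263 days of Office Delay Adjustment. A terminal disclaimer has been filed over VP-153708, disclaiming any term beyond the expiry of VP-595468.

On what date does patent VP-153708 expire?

February 12, 2002

Natural term of VP-153708:
  Base: filing + 21 years → 25 May 2001.
  Office Delay Adjustment: +263 days → 12 February 2002.
Expiry of referenced patent VP-595468:
  Base: filing + 21 years → 18 March 1999.
  Marketing Approval Extension: +1562 days → 27 June 2003.
  Opposition Stay Credit: +356 days → 17 June 2004.
  Office Delay Adjustment: +749 days → 6 July 2006.
Terminal disclaimer: VP-153708 expires on the earlier of 12 February 2002 and 6 July 2006.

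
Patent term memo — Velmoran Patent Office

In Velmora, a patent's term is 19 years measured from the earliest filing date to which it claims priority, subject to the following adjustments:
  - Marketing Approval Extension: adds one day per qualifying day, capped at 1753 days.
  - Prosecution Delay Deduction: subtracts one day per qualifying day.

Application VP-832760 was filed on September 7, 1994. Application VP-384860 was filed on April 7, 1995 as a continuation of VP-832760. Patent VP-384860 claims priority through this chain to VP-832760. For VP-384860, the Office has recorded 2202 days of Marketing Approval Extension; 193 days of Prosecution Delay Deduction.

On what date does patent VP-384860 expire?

December 15, 2017

Earliest priority filing: 7 September 1994.
Base term: 7 September 1994 + 19 years → 7 September 2013.
Marketing Approval Extension: 2202 days claimed exceeds the 1753-day cap, so +1753 days → 26 June 2018.
Prosecution Delay Deduction: −193 days → 15 December 2017.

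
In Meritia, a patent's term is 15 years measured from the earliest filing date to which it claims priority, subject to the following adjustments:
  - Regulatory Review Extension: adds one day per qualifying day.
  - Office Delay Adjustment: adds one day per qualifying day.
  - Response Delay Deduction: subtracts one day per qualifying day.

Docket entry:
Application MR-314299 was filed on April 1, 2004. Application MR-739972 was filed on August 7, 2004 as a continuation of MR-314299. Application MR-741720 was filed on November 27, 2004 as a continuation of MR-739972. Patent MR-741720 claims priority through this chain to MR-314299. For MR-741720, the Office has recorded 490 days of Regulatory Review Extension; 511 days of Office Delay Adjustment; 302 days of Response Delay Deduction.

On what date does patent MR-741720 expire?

2021-02-28

Earliest priority filing: 1 April 2004.
Base term: 1 April 2004 + 15 years → 1 April 2019.
Regulatory Review Extension: +490 days → 3 August 2020.
Office Delay Adjustment: +511 days → 27 December 2021.
Response Delay Deduction: −302 days → 28 February 2021.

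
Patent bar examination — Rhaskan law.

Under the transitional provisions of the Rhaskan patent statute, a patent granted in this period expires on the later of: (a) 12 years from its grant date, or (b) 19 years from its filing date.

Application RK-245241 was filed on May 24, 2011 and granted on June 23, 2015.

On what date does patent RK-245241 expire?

(a) grant + 12 years → 23 June 2027.
(b) filing + 19 years → 24 May 2030.
Later of the two: 24 May 2030.

2030-05-24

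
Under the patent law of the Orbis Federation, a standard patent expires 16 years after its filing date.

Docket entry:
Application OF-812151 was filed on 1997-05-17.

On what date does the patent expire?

May 17, 2013

Filing date + 16 years → 17 May 2013.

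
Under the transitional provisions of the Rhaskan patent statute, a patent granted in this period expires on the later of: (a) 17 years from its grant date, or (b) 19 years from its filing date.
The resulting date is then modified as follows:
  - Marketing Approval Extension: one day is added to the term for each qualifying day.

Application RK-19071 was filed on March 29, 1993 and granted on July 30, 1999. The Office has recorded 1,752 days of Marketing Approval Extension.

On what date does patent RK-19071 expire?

May 17, 2021

(a) grant + 17 years → 30 July 2016.
(b) filing + 19 years → 29 March 2012.
Later of the two: 30 July 2016.
Marketing Approval Extension: +1752 days → 17 May 2021.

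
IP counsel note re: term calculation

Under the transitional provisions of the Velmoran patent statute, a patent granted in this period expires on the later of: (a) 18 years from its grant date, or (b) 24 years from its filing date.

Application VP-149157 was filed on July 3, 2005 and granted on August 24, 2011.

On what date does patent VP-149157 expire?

2029-08-24

(a) grant + 18 years → 24 August 2029.
(b) filing + 24 years → 3 July 2029.
Later of the two: 24 August 2029.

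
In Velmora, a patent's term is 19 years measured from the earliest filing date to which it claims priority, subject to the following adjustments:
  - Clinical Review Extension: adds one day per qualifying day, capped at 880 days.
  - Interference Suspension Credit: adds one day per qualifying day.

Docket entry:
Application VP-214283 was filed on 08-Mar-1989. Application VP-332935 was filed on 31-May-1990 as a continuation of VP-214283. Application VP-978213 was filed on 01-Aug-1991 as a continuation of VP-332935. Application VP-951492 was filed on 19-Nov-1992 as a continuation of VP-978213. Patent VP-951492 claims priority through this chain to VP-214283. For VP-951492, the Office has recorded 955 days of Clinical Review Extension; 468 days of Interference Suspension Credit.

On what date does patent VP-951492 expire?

Earliest priority filing: 8 March 1989.
Base term: 8 March 1989 + 19 years → 8 March 2008.
Clinical Review Extension: 955 days claimed exceeds the 880-day cap, so +880 days → 5 August 2010.
Interference Suspension Credit: +468 days → 16 November 2011.

November 16, 2011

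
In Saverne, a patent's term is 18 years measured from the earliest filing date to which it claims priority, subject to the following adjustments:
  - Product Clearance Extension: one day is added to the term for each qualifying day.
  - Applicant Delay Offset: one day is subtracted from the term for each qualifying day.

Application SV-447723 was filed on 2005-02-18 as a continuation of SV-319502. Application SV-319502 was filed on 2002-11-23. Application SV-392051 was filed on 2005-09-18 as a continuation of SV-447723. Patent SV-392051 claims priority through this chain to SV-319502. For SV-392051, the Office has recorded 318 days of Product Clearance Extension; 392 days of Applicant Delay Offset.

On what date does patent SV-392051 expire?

September 10, 2020

Earliest priority filing: 23 November 2002.
Base term: 23 November 2002 + 18 years → 23 November 2020.
Product Clearance Extension: +318 days → 7 October 2021.
Applicant Delay Offset: −392 days → 10 September 2020.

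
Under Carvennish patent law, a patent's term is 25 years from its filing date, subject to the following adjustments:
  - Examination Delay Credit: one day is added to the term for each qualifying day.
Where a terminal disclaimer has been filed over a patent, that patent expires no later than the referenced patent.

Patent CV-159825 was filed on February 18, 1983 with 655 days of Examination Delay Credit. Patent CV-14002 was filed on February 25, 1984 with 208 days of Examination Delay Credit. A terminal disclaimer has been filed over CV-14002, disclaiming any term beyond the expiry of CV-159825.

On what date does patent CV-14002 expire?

Natural term of CV-14002:
  Base: filing + 25 years → 25 February 2009.
  Examination Delay Credit: +208 days → 21 September 2009.
Expiry of referenced patent CV-159825:
  Base: filing + 25 years → 18 February 2008.
  Examination Delay Credit: +655 days → 4 December 2009.
Terminal disclaimer: CV-14002 expires on the earlier of 21 September 2009 and 4 December 2009.

September 21, 2009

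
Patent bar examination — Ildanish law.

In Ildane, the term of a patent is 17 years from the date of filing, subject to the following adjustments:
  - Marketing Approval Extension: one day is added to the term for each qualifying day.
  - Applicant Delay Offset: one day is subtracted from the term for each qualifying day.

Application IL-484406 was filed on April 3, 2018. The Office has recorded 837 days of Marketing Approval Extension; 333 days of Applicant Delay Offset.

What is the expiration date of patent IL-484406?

Base term: filing date + 17 years → 3 April 2035.
Marketing Approval Extension: +837 days → 18 July 2037.
Applicant Delay Offset: −333 days → 19 August 2036.

August 19, 2036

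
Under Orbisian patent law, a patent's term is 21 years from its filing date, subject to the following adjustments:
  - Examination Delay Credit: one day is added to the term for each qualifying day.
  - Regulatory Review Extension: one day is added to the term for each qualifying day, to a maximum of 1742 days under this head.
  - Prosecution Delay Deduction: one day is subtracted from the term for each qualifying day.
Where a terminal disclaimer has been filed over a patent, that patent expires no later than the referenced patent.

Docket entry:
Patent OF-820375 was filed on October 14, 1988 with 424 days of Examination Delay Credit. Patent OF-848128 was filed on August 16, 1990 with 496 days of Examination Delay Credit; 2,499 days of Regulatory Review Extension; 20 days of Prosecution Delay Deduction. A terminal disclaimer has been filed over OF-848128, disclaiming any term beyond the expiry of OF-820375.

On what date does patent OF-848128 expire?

December 12, 2010

Natural term of OF-848128:
  Base: filing + 21 years → 16 August 2011.
  Examination Delay Credit: +496 days → 24 December 2012.
  Regulatory Review Extension: 2499 days claimed exceeds the 1742-day cap, so +1742 days → 1 October 2017.
  Prosecution Delay Deduction: −20 days → 11 September 2017.
Expiry of referenced patent OF-820375:
  Base: filing + 21 years → 14 October 2009.
  Examination Delay Credit: +424 days → 12 December 2010.
Terminal disclaimer: OF-848128 expires on the earlier of 11 September 2017 and 12 December 2010.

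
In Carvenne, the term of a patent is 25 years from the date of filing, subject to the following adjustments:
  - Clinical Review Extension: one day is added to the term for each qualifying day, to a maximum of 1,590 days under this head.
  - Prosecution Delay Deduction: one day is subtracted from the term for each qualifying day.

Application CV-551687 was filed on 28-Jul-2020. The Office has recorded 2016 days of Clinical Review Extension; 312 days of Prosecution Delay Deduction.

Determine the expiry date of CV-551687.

January 26, 2049

Base term: filing date + 25 years → 28 July 2045.
Clinical Review Extension: 2016 days claimed exceeds the 1590-day cap, so +1590 days → 4 December 2049.
Prosecution Delay Deduction: −312 days → 26 January 2049.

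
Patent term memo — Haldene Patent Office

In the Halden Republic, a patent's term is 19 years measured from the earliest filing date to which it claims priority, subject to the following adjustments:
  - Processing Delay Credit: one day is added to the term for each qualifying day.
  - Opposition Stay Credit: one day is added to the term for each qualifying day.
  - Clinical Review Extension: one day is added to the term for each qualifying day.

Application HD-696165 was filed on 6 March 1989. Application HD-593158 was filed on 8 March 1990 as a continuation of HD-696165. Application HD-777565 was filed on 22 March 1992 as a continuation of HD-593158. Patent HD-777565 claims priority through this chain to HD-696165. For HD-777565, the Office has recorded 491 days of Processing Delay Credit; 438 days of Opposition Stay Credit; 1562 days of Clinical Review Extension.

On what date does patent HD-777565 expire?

Earliest priority filing: 6 March 1989.
Base term: 6 March 1989 + 19 years → 6 March 2008.
Processing Delay Credit: +491 days → 10 July 2009.
Opposition Stay Credit: +438 days → 21 September 2010.
Clinical Review Extension: +1562 days → 31 December 2014.

2014-12-31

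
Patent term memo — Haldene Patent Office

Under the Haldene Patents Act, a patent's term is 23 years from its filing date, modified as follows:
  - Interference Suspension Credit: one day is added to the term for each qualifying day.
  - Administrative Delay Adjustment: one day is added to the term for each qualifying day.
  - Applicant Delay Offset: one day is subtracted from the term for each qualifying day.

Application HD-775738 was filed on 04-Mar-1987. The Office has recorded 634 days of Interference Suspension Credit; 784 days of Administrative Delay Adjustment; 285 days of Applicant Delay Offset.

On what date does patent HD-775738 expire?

April 10, 2013

Base term: filing date + 23 years → 4 March 2010.
Interference Suspension Credit: +634 days → 28 November 2011.
Administrative Delay Adjustment: +784 days → 20 January 2014.
Applicant Delay Offset: −285 days → 10 April 2013.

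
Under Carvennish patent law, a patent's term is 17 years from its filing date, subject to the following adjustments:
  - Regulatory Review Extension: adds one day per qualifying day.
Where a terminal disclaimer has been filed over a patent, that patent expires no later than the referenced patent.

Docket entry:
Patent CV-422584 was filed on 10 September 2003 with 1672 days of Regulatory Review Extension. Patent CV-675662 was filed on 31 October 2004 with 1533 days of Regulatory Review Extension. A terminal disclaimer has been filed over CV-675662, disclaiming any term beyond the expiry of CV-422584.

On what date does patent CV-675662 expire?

Natural term of CV-675662:
  Base: filing + 17 years → 31 October 2021.
  Regulatory Review Extension: +1533 days → 11 January 2026.
Expiry of referenced patent CV-422584:
  Base: filing + 17 years → 10 September 2020.
  Regulatory Review Extension: +1672 days → 9 April 2025.
Terminal disclaimer: CV-675662 expires on the earlier of 11 January 2026 and 9 April 2025.

2025-04-09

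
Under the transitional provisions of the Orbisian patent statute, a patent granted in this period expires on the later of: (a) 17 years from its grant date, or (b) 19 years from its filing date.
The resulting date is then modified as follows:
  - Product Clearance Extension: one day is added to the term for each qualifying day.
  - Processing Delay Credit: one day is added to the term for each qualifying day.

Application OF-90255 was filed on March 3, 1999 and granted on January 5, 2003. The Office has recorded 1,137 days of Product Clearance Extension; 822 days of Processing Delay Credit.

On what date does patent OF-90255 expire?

2025-05-17

(a) grant + 17 years → 5 January 2020.
(b) filing + 19 years → 3 March 2018.
Later of the two: 5 January 2020.
Product Clearance Extension: +1137 days → 15 February 2023.
Processing Delay Credit: +822 days → 17 May 2025.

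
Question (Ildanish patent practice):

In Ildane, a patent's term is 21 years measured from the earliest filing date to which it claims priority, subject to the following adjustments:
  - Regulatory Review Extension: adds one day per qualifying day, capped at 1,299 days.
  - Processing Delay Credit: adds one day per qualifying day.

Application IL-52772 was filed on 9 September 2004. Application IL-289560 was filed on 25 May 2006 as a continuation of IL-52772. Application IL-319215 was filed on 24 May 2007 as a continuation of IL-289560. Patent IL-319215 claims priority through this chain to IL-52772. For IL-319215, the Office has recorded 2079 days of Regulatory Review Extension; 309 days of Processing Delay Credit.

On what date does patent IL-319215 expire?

February 3, 2030

Earliest priority filing: 9 September 2004.
Base term: 9 September 2004 + 21 years → 9 September 2025.
Regulatory Review Extension: 2079 days claimed exceeds the 1299-day cap, so +1299 days → 31 March 2029.
Processing Delay Credit: +309 days → 3 February 2030.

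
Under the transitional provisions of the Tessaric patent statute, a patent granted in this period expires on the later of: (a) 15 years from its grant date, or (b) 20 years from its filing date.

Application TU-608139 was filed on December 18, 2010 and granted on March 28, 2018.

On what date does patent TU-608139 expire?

(a) grant + 15 years → 28 March 2033.
(b) filing + 20 years → 18 December 2030.
Later of the two: 28 March 2033.

2033-03-28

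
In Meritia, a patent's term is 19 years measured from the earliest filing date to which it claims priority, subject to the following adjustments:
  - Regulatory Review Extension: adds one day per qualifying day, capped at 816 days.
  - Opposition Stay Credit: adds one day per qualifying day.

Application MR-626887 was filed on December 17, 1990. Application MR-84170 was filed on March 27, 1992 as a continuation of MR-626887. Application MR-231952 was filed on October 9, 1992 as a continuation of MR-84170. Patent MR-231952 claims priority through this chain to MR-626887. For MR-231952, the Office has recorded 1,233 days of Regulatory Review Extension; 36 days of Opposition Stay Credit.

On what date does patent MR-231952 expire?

April 17, 2012

Earliest priority filing: 17 December 1990.
Base term: 17 December 1990 + 19 years → 17 December 2009.
Regulatory Review Extension: 1233 days claimed exceeds the 816-day cap, so +816 days → 12 March 2012.
Opposition Stay Credit: +36 days → 17 April 2012.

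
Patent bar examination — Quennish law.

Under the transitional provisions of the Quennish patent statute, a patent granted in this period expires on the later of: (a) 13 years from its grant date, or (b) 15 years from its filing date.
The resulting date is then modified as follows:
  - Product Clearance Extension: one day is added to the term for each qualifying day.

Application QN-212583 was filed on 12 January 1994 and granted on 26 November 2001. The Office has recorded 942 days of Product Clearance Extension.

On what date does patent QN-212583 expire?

2017-06-25

(a) grant + 13 years → 26 November 2014.
(b) filing + 15 years → 12 January 2009.
Later of the two: 26 November 2014.
Product Clearance Extension: +942 days → 25 June 2017.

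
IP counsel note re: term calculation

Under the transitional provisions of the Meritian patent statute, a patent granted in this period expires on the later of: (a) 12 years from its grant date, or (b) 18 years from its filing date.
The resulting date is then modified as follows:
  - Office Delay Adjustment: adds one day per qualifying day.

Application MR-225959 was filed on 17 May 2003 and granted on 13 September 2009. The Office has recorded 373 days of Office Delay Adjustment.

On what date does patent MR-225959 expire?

2022-09-21

(a) grant + 12 years → 13 September 2021.
(b) filing + 18 years → 17 May 2021.
Later of the two: 13 September 2021.
Office Delay Adjustment: +373 days → 21 September 2022.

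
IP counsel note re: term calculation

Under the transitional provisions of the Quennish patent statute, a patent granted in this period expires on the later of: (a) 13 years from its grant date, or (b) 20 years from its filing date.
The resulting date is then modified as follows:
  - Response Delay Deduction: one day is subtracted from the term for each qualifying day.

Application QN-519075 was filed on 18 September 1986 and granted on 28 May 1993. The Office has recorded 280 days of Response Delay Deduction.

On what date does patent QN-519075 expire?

December 12, 2005

(a) grant + 13 years → 28 May 2006.
(b) filing + 20 years → 18 September 2006.
Later of the two: 18 September 2006.
Response Delay Deduction: −280 days → 12 December 2005.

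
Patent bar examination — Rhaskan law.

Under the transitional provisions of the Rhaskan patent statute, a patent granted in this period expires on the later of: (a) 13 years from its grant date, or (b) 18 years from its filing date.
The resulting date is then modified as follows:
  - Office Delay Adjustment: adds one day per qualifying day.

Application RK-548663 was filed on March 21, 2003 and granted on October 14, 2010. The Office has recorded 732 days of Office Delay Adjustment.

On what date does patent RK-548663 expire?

(a) grant + 13 years → 14 October 2023.
(b) filing + 18 years → 21 March 2021.
Later of the two: 14 October 2023.
Office Delay Adjustment: +732 days → 15 October 2025.

October 15, 2025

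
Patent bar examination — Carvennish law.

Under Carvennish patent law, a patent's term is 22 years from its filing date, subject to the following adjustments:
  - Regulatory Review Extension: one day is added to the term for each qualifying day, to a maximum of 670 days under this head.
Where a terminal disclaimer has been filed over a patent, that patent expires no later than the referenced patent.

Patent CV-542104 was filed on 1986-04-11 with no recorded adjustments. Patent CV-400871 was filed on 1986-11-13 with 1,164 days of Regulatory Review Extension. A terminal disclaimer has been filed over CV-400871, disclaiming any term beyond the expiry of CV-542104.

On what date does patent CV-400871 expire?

April 11, 2008

Natural term of CV-400871:
  Base: filing + 22 years → 13 November 2008.
  Regulatory Review Extension: 1164 days claimed exceeds the 670-day cap, so +670 days → 14 September 2010.
Expiry of referenced patent CV-542104:
  Base: filing + 22 years → 11 April 2008.
Terminal disclaimer: CV-400871 expires on the earlier of 14 September 2010 and 11 April 2008.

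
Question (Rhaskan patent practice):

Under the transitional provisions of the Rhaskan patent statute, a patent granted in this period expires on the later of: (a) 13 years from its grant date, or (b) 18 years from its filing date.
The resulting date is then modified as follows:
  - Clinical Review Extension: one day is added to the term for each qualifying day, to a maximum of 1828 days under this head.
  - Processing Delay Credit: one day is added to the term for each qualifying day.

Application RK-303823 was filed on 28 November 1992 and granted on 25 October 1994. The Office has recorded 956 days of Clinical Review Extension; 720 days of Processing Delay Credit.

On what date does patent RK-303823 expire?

July 1, 2015

(a) grant + 13 years → 25 October 2007.
(b) filing + 18 years → 28 November 2010.
Later of the two: 28 November 2010.
Clinical Review Extension: 956 days (within the 1828-day cap) → +956 days → 11 July 2013.
Processing Delay Credit: +720 days → 1 July 2015.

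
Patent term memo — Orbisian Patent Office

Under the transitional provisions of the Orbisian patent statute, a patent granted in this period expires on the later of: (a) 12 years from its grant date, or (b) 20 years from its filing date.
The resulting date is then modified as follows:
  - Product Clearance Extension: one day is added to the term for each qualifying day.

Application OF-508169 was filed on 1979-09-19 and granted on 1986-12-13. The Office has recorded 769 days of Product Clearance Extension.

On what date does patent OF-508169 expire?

2001-10-27

(a) grant + 12 years → 13 December 1998.
(b) filing + 20 years → 19 September 1999.
Later of the two: 19 September 1999.
Product Clearance Extension: +769 days → 27 October 2001.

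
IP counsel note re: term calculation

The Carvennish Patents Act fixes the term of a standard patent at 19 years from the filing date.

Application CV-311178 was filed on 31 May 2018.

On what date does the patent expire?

Filing date + 19 years → 31 May 2037.

2037-05-31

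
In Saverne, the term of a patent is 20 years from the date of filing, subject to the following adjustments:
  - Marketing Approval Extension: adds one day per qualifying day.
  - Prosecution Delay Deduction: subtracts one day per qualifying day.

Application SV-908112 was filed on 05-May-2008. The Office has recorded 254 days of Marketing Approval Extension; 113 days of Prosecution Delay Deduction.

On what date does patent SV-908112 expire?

2028-09-23

Base term: filing date + 20 years → 5 May 2028.
Marketing Approval Extension: +254 days → 14 January 2029.
Prosecution Delay Deduction: −113 days → 23 September 2028.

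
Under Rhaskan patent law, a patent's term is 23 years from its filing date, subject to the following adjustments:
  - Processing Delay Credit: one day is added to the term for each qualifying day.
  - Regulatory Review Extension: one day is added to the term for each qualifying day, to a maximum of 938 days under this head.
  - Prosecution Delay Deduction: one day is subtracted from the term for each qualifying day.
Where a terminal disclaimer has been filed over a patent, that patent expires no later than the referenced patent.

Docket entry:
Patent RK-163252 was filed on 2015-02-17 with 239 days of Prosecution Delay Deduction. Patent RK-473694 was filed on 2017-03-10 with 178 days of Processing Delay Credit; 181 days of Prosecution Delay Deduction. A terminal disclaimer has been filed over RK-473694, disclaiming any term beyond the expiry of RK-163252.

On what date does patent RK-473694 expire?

June 23, 2037

Natural term of RK-473694:
  Base: filing + 23 years → 10 March 2040.
  Processing Delay Credit: +178 days → 4 September 2040.
  Prosecution Delay Deduction: −181 days → 7 March 2040.
Expiry of referenced patent RK-163252:
  Base: filing + 23 years → 17 February 2038.
  Prosecution Delay Deduction: −239 days → 23 June 2037.
Terminal disclaimer: RK-473694 expires on the earlier of 7 March 2040 and 23 June 2037.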